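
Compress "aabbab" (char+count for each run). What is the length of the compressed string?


Input: aabbab
Runs:
  'a' x 2 => "a2"
  'b' x 2 => "b2"
  'a' x 1 => "a1"
  'b' x 1 => "b1"
Compressed: "a2b2a1b1"
Compressed length: 8

8


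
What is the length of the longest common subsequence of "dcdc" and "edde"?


LCS of "dcdc" and "edde"
DP table:
           e    d    d    e
      0    0    0    0    0
  d   0    0    1    1    1
  c   0    0    1    1    1
  d   0    0    1    2    2
  c   0    0    1    2    2
LCS length = dp[4][4] = 2

2


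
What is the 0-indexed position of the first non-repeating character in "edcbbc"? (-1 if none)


Input: edcbbc
Character frequencies:
  'b': 2
  'c': 2
  'd': 1
  'e': 1
Scanning left to right for freq == 1:
  Position 0 ('e'): unique! => answer = 0

0


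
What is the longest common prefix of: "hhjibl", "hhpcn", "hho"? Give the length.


Words: hhjibl, hhpcn, hho
  Position 0: all 'h' => match
  Position 1: all 'h' => match
  Position 2: ('j', 'p', 'o') => mismatch, stop
LCP = "hh" (length 2)

2


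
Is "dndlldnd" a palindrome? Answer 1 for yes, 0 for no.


Input: dndlldnd
Reversed: dndlldnd
  Compare pos 0 ('d') with pos 7 ('d'): match
  Compare pos 1 ('n') with pos 6 ('n'): match
  Compare pos 2 ('d') with pos 5 ('d'): match
  Compare pos 3 ('l') with pos 4 ('l'): match
Result: palindrome

1


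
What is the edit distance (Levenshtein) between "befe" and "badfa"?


Computing edit distance: "befe" -> "badfa"
DP table:
           b    a    d    f    a
      0    1    2    3    4    5
  b   1    0    1    2    3    4
  e   2    1    1    2    3    4
  f   3    2    2    2    2    3
  e   4    3    3    3    3    3
Edit distance = dp[4][5] = 3

3


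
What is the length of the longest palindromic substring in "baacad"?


Input: "baacad"
Checking substrings for palindromes:
  [2:5] "aca" (len 3) => palindrome
  [1:3] "aa" (len 2) => palindrome
Longest palindromic substring: "aca" with length 3

3


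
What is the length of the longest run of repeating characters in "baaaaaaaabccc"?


Input: "baaaaaaaabccc"
Scanning for longest run:
  Position 1 ('a'): new char, reset run to 1
  Position 2 ('a'): continues run of 'a', length=2
  Position 3 ('a'): continues run of 'a', length=3
  Position 4 ('a'): continues run of 'a', length=4
  Position 5 ('a'): continues run of 'a', length=5
  Position 6 ('a'): continues run of 'a', length=6
  Position 7 ('a'): continues run of 'a', length=7
  Position 8 ('a'): continues run of 'a', length=8
  Position 9 ('b'): new char, reset run to 1
  Position 10 ('c'): new char, reset run to 1
  Position 11 ('c'): continues run of 'c', length=2
  Position 12 ('c'): continues run of 'c', length=3
Longest run: 'a' with length 8

8


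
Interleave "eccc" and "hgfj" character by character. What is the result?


Interleaving "eccc" and "hgfj":
  Position 0: 'e' from first, 'h' from second => "eh"
  Position 1: 'c' from first, 'g' from second => "cg"
  Position 2: 'c' from first, 'f' from second => "cf"
  Position 3: 'c' from first, 'j' from second => "cj"
Result: ehcgcfcj

ehcgcfcj


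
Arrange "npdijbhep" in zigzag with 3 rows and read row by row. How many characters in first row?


Zigzag "npdijbhep" into 3 rows:
Placing characters:
  'n' => row 0
  'p' => row 1
  'd' => row 2
  'i' => row 1
  'j' => row 0
  'b' => row 1
  'h' => row 2
  'e' => row 1
  'p' => row 0
Rows:
  Row 0: "njp"
  Row 1: "pibe"
  Row 2: "dh"
First row length: 3

3


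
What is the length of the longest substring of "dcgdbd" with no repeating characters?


Input: "dcgdbd"
Sliding window (track last position of each char):
  Position 0 ('d'): window [0,0] length 1 -- new best
  Position 1 ('c'): window [0,1] length 2 -- new best
  Position 2 ('g'): window [0,2] length 3 -- new best
  Position 3 ('d'): repeat (last at 0), move window start to 1
  Position 3 ('d'): window [1,3] length 3
  Position 4 ('b'): window [1,4] length 4 -- new best
  Position 5 ('d'): repeat (last at 3), move window start to 4
  Position 5 ('d'): window [4,5] length 2
Longest substring with no repeats: "cgdb" with length 4

4


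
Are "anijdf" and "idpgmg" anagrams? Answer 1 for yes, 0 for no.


Strings: "anijdf", "idpgmg"
Sorted first:  adfijn
Sorted second: dggimp
Differ at position 0: 'a' vs 'd' => not anagrams

0


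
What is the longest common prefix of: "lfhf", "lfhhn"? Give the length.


Words: lfhf, lfhhn
  Position 0: all 'l' => match
  Position 1: all 'f' => match
  Position 2: all 'h' => match
  Position 3: ('f', 'h') => mismatch, stop
LCP = "lfh" (length 3)

3


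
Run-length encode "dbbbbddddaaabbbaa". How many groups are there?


Input: dbbbbddddaaabbbaa
Scanning for consecutive runs:
  Group 1: 'd' x 1 (positions 0-0)
  Group 2: 'b' x 4 (positions 1-4)
  Group 3: 'd' x 4 (positions 5-8)
  Group 4: 'a' x 3 (positions 9-11)
  Group 5: 'b' x 3 (positions 12-14)
  Group 6: 'a' x 2 (positions 15-16)
Total groups: 6

6


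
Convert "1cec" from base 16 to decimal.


Input: "1cec" in base 16
Positional expansion:
  Digit '1' (value 1) x 16^3 = 4096
  Digit 'c' (value 12) x 16^2 = 3072
  Digit 'e' (value 14) x 16^1 = 224
  Digit 'c' (value 12) x 16^0 = 12
Sum = 7404

7404


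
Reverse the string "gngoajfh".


Input: gngoajfh
Reading characters right to left:
  Position 7: 'h'
  Position 6: 'f'
  Position 5: 'j'
  Position 4: 'a'
  Position 3: 'o'
  Position 2: 'g'
  Position 1: 'n'
  Position 0: 'g'
Reversed: hfjaogng

hfjaogng


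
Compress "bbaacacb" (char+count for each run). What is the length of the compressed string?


Input: bbaacacb
Runs:
  'b' x 2 => "b2"
  'a' x 2 => "a2"
  'c' x 1 => "c1"
  'a' x 1 => "a1"
  'c' x 1 => "c1"
  'b' x 1 => "b1"
Compressed: "b2a2c1a1c1b1"
Compressed length: 12

12


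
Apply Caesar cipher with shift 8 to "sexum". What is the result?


Caesar cipher: shift "sexum" by 8
  's' (pos 18) + 8 = pos 0 = 'a'
  'e' (pos 4) + 8 = pos 12 = 'm'
  'x' (pos 23) + 8 = pos 5 = 'f'
  'u' (pos 20) + 8 = pos 2 = 'c'
  'm' (pos 12) + 8 = pos 20 = 'u'
Result: amfcu

amfcu


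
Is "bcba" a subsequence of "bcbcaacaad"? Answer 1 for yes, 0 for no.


Check if "bcba" is a subsequence of "bcbcaacaad"
Greedy scan:
  Position 0 ('b'): matches sub[0] = 'b'
  Position 1 ('c'): matches sub[1] = 'c'
  Position 2 ('b'): matches sub[2] = 'b'
  Position 3 ('c'): no match needed
  Position 4 ('a'): matches sub[3] = 'a'
  Position 5 ('a'): no match needed
  Position 6 ('c'): no match needed
  Position 7 ('a'): no match needed
  Position 8 ('a'): no match needed
  Position 9 ('d'): no match needed
All 4 characters matched => is a subsequence

1


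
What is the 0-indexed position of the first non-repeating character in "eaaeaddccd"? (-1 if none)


Input: eaaeaddccd
Character frequencies:
  'a': 3
  'c': 2
  'd': 3
  'e': 2
Scanning left to right for freq == 1:
  Position 0 ('e'): freq=2, skip
  Position 1 ('a'): freq=3, skip
  Position 2 ('a'): freq=3, skip
  Position 3 ('e'): freq=2, skip
  Position 4 ('a'): freq=3, skip
  Position 5 ('d'): freq=3, skip
  Position 6 ('d'): freq=3, skip
  Position 7 ('c'): freq=2, skip
  Position 8 ('c'): freq=2, skip
  Position 9 ('d'): freq=3, skip
  No unique character found => answer = -1

-1


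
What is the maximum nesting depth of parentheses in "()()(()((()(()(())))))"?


Input: "()()(()((()(()(())))))"
Tracking depth:
  Position 0 '(': depth becomes 1
  Position 1 ')': depth becomes 0
  Position 2 '(': depth becomes 1
  Position 3 ')': depth becomes 0
  Position 4 '(': depth becomes 1
  Position 5 '(': depth becomes 2
  Position 6 ')': depth becomes 1
  Position 7 '(': depth becomes 2
  Position 8 '(': depth becomes 3
  Position 9 '(': depth becomes 4
  Position 10 ')': depth becomes 3
  Position 11 '(': depth becomes 4
  Position 12 '(': depth becomes 5
  Position 13 ')': depth becomes 4
  Position 14 '(': depth becomes 5
  Position 15 '(': depth becomes 6
  Position 16 ')': depth becomes 5
  Position 17 ')': depth becomes 4
  Position 18 ')': depth becomes 3
  Position 19 ')': depth becomes 2
  Position 20 ')': depth becomes 1
  Position 21 ')': depth becomes 0
Maximum depth reached: 6

6


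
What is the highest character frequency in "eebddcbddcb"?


Input: eebddcbddcb
Character counts:
  'b': 3
  'c': 2
  'd': 4
  'e': 2
Maximum frequency: 4

4


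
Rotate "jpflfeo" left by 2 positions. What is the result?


Input: "jpflfeo", rotate left by 2
First 2 characters: "jp"
Remaining characters: "flfeo"
Concatenate remaining + first: "flfeo" + "jp" = "flfeojp"

flfeojp


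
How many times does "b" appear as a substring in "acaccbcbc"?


Searching for "b" in "acaccbcbc"
Scanning each position:
  Position 0: "a" => no
  Position 1: "c" => no
  Position 2: "a" => no
  Position 3: "c" => no
  Position 4: "c" => no
  Position 5: "b" => MATCH
  Position 6: "c" => no
  Position 7: "b" => MATCH
  Position 8: "c" => no
Total occurrences: 2

2


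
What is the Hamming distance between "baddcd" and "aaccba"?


Comparing "baddcd" and "aaccba" position by position:
  Position 0: 'b' vs 'a' => differ
  Position 1: 'a' vs 'a' => same
  Position 2: 'd' vs 'c' => differ
  Position 3: 'd' vs 'c' => differ
  Position 4: 'c' vs 'b' => differ
  Position 5: 'd' vs 'a' => differ
Total differences (Hamming distance): 5

5


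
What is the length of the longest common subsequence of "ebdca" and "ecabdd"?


LCS of "ebdca" and "ecabdd"
DP table:
           e    c    a    b    d    d
      0    0    0    0    0    0    0
  e   0    1    1    1    1    1    1
  b   0    1    1    1    2    2    2
  d   0    1    1    1    2    3    3
  c   0    1    2    2    2    3    3
  a   0    1    2    3    3    3    3
LCS length = dp[5][6] = 3

3


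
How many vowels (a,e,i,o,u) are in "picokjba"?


Input: picokjba
Checking each character:
  'p' at position 0: consonant
  'i' at position 1: vowel (running total: 1)
  'c' at position 2: consonant
  'o' at position 3: vowel (running total: 2)
  'k' at position 4: consonant
  'j' at position 5: consonant
  'b' at position 6: consonant
  'a' at position 7: vowel (running total: 3)
Total vowels: 3

3


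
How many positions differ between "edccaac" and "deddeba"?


Comparing "edccaac" and "deddeba" position by position:
  Position 0: 'e' vs 'd' => DIFFER
  Position 1: 'd' vs 'e' => DIFFER
  Position 2: 'c' vs 'd' => DIFFER
  Position 3: 'c' vs 'd' => DIFFER
  Position 4: 'a' vs 'e' => DIFFER
  Position 5: 'a' vs 'b' => DIFFER
  Position 6: 'c' vs 'a' => DIFFER
Positions that differ: 7

7


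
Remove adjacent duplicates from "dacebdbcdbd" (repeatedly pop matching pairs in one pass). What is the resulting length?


Input: dacebdbcdbd
Stack-based adjacent duplicate removal:
  Read 'd': push. Stack: d
  Read 'a': push. Stack: da
  Read 'c': push. Stack: dac
  Read 'e': push. Stack: dace
  Read 'b': push. Stack: daceb
  Read 'd': push. Stack: dacebd
  Read 'b': push. Stack: dacebdb
  Read 'c': push. Stack: dacebdbc
  Read 'd': push. Stack: dacebdbcd
  Read 'b': push. Stack: dacebdbcdb
  Read 'd': push. Stack: dacebdbcdbd
Final stack: "dacebdbcdbd" (length 11)

11


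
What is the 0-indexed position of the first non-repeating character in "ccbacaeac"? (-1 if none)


Input: ccbacaeac
Character frequencies:
  'a': 3
  'b': 1
  'c': 4
  'e': 1
Scanning left to right for freq == 1:
  Position 0 ('c'): freq=4, skip
  Position 1 ('c'): freq=4, skip
  Position 2 ('b'): unique! => answer = 2

2


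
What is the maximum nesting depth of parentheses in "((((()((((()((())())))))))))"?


Input: "((((()((((()((())())))))))))"
Tracking depth:
  Position 0 '(': depth becomes 1
  Position 1 '(': depth becomes 2
  Position 2 '(': depth becomes 3
  Position 3 '(': depth becomes 4
  Position 4 '(': depth becomes 5
  Position 5 ')': depth becomes 4
  Position 6 '(': depth becomes 5
  Position 7 '(': depth becomes 6
  Position 8 '(': depth becomes 7
  Position 9 '(': depth becomes 8
  Position 10 '(': depth becomes 9
  Position 11 ')': depth becomes 8
  Position 12 '(': depth becomes 9
  Position 13 '(': depth becomes 10
  Position 14 '(': depth becomes 11
  Position 15 ')': depth becomes 10
  Position 16 ')': depth becomes 9
  Position 17 '(': depth becomes 10
  Position 18 ')': depth becomes 9
  Position 19 ')': depth becomes 8
  Position 20 ')': depth becomes 7
  Position 21 ')': depth becomes 6
  Position 22 ')': depth becomes 5
  Position 23 ')': depth becomes 4
  Position 24 ')': depth becomes 3
  Position 25 ')': depth becomes 2
  Position 26 ')': depth becomes 1
  Position 27 ')': depth becomes 0
Maximum depth reached: 11

11


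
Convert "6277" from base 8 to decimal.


Input: "6277" in base 8
Positional expansion:
  Digit '6' (value 6) x 8^3 = 3072
  Digit '2' (value 2) x 8^2 = 128
  Digit '7' (value 7) x 8^1 = 56
  Digit '7' (value 7) x 8^0 = 7
Sum = 3263

3263


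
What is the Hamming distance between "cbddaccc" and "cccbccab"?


Comparing "cbddaccc" and "cccbccab" position by position:
  Position 0: 'c' vs 'c' => same
  Position 1: 'b' vs 'c' => differ
  Position 2: 'd' vs 'c' => differ
  Position 3: 'd' vs 'b' => differ
  Position 4: 'a' vs 'c' => differ
  Position 5: 'c' vs 'c' => same
  Position 6: 'c' vs 'a' => differ
  Position 7: 'c' vs 'b' => differ
Total differences (Hamming distance): 6

6


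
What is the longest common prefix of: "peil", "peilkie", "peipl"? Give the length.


Words: peil, peilkie, peipl
  Position 0: all 'p' => match
  Position 1: all 'e' => match
  Position 2: all 'i' => match
  Position 3: ('l', 'l', 'p') => mismatch, stop
LCP = "pei" (length 3)

3


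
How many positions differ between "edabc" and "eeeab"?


Comparing "edabc" and "eeeab" position by position:
  Position 0: 'e' vs 'e' => same
  Position 1: 'd' vs 'e' => DIFFER
  Position 2: 'a' vs 'e' => DIFFER
  Position 3: 'b' vs 'a' => DIFFER
  Position 4: 'c' vs 'b' => DIFFER
Positions that differ: 4

4


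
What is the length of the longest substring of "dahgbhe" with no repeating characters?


Input: "dahgbhe"
Sliding window (track last position of each char):
  Position 0 ('d'): window [0,0] length 1 -- new best
  Position 1 ('a'): window [0,1] length 2 -- new best
  Position 2 ('h'): window [0,2] length 3 -- new best
  Position 3 ('g'): window [0,3] length 4 -- new best
  Position 4 ('b'): window [0,4] length 5 -- new best
  Position 5 ('h'): repeat (last at 2), move window start to 3
  Position 5 ('h'): window [3,5] length 3
  Position 6 ('e'): window [3,6] length 4
Longest substring with no repeats: "dahgb" with length 5

5


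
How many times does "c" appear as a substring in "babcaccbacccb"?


Searching for "c" in "babcaccbacccb"
Scanning each position:
  Position 0: "b" => no
  Position 1: "a" => no
  Position 2: "b" => no
  Position 3: "c" => MATCH
  Position 4: "a" => no
  Position 5: "c" => MATCH
  Position 6: "c" => MATCH
  Position 7: "b" => no
  Position 8: "a" => no
  Position 9: "c" => MATCH
  Position 10: "c" => MATCH
  Position 11: "c" => MATCH
  Position 12: "b" => no
Total occurrences: 6

6


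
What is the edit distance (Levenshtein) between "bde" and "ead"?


Computing edit distance: "bde" -> "ead"
DP table:
           e    a    d
      0    1    2    3
  b   1    1    2    3
  d   2    2    2    2
  e   3    2    3    3
Edit distance = dp[3][3] = 3

3


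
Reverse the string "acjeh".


Input: acjeh
Reading characters right to left:
  Position 4: 'h'
  Position 3: 'e'
  Position 2: 'j'
  Position 1: 'c'
  Position 0: 'a'
Reversed: hejca

hejca


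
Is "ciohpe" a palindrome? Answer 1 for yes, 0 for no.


Input: ciohpe
Reversed: ephoic
  Compare pos 0 ('c') with pos 5 ('e'): MISMATCH
  Compare pos 1 ('i') with pos 4 ('p'): MISMATCH
  Compare pos 2 ('o') with pos 3 ('h'): MISMATCH
Result: not a palindrome

0


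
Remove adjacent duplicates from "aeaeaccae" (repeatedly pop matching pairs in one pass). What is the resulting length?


Input: aeaeaccae
Stack-based adjacent duplicate removal:
  Read 'a': push. Stack: a
  Read 'e': push. Stack: ae
  Read 'a': push. Stack: aea
  Read 'e': push. Stack: aeae
  Read 'a': push. Stack: aeaea
  Read 'c': push. Stack: aeaeac
  Read 'c': matches stack top 'c' => pop. Stack: aeaea
  Read 'a': matches stack top 'a' => pop. Stack: aeae
  Read 'e': matches stack top 'e' => pop. Stack: aea
Final stack: "aea" (length 3)

3


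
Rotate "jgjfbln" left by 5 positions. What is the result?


Input: "jgjfbln", rotate left by 5
First 5 characters: "jgjfb"
Remaining characters: "ln"
Concatenate remaining + first: "ln" + "jgjfb" = "lnjgjfb"

lnjgjfb


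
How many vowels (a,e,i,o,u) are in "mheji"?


Input: mheji
Checking each character:
  'm' at position 0: consonant
  'h' at position 1: consonant
  'e' at position 2: vowel (running total: 1)
  'j' at position 3: consonant
  'i' at position 4: vowel (running total: 2)
Total vowels: 2

2


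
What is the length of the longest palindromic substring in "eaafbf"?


Input: "eaafbf"
Checking substrings for palindromes:
  [3:6] "fbf" (len 3) => palindrome
  [1:3] "aa" (len 2) => palindrome
Longest palindromic substring: "fbf" with length 3

3


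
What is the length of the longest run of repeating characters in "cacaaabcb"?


Input: "cacaaabcb"
Scanning for longest run:
  Position 1 ('a'): new char, reset run to 1
  Position 2 ('c'): new char, reset run to 1
  Position 3 ('a'): new char, reset run to 1
  Position 4 ('a'): continues run of 'a', length=2
  Position 5 ('a'): continues run of 'a', length=3
  Position 6 ('b'): new char, reset run to 1
  Position 7 ('c'): new char, reset run to 1
  Position 8 ('b'): new char, reset run to 1
Longest run: 'a' with length 3

3


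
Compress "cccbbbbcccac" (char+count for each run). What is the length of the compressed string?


Input: cccbbbbcccac
Runs:
  'c' x 3 => "c3"
  'b' x 4 => "b4"
  'c' x 3 => "c3"
  'a' x 1 => "a1"
  'c' x 1 => "c1"
Compressed: "c3b4c3a1c1"
Compressed length: 10

10


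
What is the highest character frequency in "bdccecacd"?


Input: bdccecacd
Character counts:
  'a': 1
  'b': 1
  'c': 4
  'd': 2
  'e': 1
Maximum frequency: 4

4


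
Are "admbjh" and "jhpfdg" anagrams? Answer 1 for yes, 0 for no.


Strings: "admbjh", "jhpfdg"
Sorted first:  abdhjm
Sorted second: dfghjp
Differ at position 0: 'a' vs 'd' => not anagrams

0


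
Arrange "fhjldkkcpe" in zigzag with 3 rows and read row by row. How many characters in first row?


Zigzag "fhjldkkcpe" into 3 rows:
Placing characters:
  'f' => row 0
  'h' => row 1
  'j' => row 2
  'l' => row 1
  'd' => row 0
  'k' => row 1
  'k' => row 2
  'c' => row 1
  'p' => row 0
  'e' => row 1
Rows:
  Row 0: "fdp"
  Row 1: "hlkce"
  Row 2: "jk"
First row length: 3

3


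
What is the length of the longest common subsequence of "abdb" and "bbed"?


LCS of "abdb" and "bbed"
DP table:
           b    b    e    d
      0    0    0    0    0
  a   0    0    0    0    0
  b   0    1    1    1    1
  d   0    1    1    1    2
  b   0    1    2    2    2
LCS length = dp[4][4] = 2

2


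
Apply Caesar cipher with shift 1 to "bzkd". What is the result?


Caesar cipher: shift "bzkd" by 1
  'b' (pos 1) + 1 = pos 2 = 'c'
  'z' (pos 25) + 1 = pos 0 = 'a'
  'k' (pos 10) + 1 = pos 11 = 'l'
  'd' (pos 3) + 1 = pos 4 = 'e'
Result: cale

cale


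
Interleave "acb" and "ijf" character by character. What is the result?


Interleaving "acb" and "ijf":
  Position 0: 'a' from first, 'i' from second => "ai"
  Position 1: 'c' from first, 'j' from second => "cj"
  Position 2: 'b' from first, 'f' from second => "bf"
Result: aicjbf

aicjbf


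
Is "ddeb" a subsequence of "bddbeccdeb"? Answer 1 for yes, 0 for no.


Check if "ddeb" is a subsequence of "bddbeccdeb"
Greedy scan:
  Position 0 ('b'): no match needed
  Position 1 ('d'): matches sub[0] = 'd'
  Position 2 ('d'): matches sub[1] = 'd'
  Position 3 ('b'): no match needed
  Position 4 ('e'): matches sub[2] = 'e'
  Position 5 ('c'): no match needed
  Position 6 ('c'): no match needed
  Position 7 ('d'): no match needed
  Position 8 ('e'): no match needed
  Position 9 ('b'): matches sub[3] = 'b'
All 4 characters matched => is a subsequence

1


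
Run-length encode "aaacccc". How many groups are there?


Input: aaacccc
Scanning for consecutive runs:
  Group 1: 'a' x 3 (positions 0-2)
  Group 2: 'c' x 4 (positions 3-6)
Total groups: 2

2


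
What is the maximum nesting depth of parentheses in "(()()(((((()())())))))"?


Input: "(()()(((((()())())))))"
Tracking depth:
  Position 0 '(': depth becomes 1
  Position 1 '(': depth becomes 2
  Position 2 ')': depth becomes 1
  Position 3 '(': depth becomes 2
  Position 4 ')': depth becomes 1
  Position 5 '(': depth becomes 2
  Position 6 '(': depth becomes 3
  Position 7 '(': depth becomes 4
  Position 8 '(': depth becomes 5
  Position 9 '(': depth becomes 6
  Position 10 '(': depth becomes 7
  Position 11 ')': depth becomes 6
  Position 12 '(': depth becomes 7
  Position 13 ')': depth becomes 6
  Position 14 ')': depth becomes 5
  Position 15 '(': depth becomes 6
  Position 16 ')': depth becomes 5
  Position 17 ')': depth becomes 4
  Position 18 ')': depth becomes 3
  Position 19 ')': depth becomes 2
  Position 20 ')': depth becomes 1
  Position 21 ')': depth becomes 0
Maximum depth reached: 7

7


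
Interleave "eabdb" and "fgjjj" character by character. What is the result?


Interleaving "eabdb" and "fgjjj":
  Position 0: 'e' from first, 'f' from second => "ef"
  Position 1: 'a' from first, 'g' from second => "ag"
  Position 2: 'b' from first, 'j' from second => "bj"
  Position 3: 'd' from first, 'j' from second => "dj"
  Position 4: 'b' from first, 'j' from second => "bj"
Result: efagbjdjbj

efagbjdjbj


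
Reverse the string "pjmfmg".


Input: pjmfmg
Reading characters right to left:
  Position 5: 'g'
  Position 4: 'm'
  Position 3: 'f'
  Position 2: 'm'
  Position 1: 'j'
  Position 0: 'p'
Reversed: gmfmjp

gmfmjp


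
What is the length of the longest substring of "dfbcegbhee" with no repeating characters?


Input: "dfbcegbhee"
Sliding window (track last position of each char):
  Position 0 ('d'): window [0,0] length 1 -- new best
  Position 1 ('f'): window [0,1] length 2 -- new best
  Position 2 ('b'): window [0,2] length 3 -- new best
  Position 3 ('c'): window [0,3] length 4 -- new best
  Position 4 ('e'): window [0,4] length 5 -- new best
  Position 5 ('g'): window [0,5] length 6 -- new best
  Position 6 ('b'): repeat (last at 2), move window start to 3
  Position 6 ('b'): window [3,6] length 4
  Position 7 ('h'): window [3,7] length 5
  Position 8 ('e'): repeat (last at 4), move window start to 5
  Position 8 ('e'): window [5,8] length 4
  Position 9 ('e'): repeat (last at 8), move window start to 9
  Position 9 ('e'): window [9,9] length 1
Longest substring with no repeats: "dfbceg" with length 6

6


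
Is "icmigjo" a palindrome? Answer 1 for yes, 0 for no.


Input: icmigjo
Reversed: ojgimci
  Compare pos 0 ('i') with pos 6 ('o'): MISMATCH
  Compare pos 1 ('c') with pos 5 ('j'): MISMATCH
  Compare pos 2 ('m') with pos 4 ('g'): MISMATCH
Result: not a palindrome

0


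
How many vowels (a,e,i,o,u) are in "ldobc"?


Input: ldobc
Checking each character:
  'l' at position 0: consonant
  'd' at position 1: consonant
  'o' at position 2: vowel (running total: 1)
  'b' at position 3: consonant
  'c' at position 4: consonant
Total vowels: 1

1


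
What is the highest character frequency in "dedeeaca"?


Input: dedeeaca
Character counts:
  'a': 2
  'c': 1
  'd': 2
  'e': 3
Maximum frequency: 3

3


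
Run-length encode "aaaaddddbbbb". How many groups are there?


Input: aaaaddddbbbb
Scanning for consecutive runs:
  Group 1: 'a' x 4 (positions 0-3)
  Group 2: 'd' x 4 (positions 4-7)
  Group 3: 'b' x 4 (positions 8-11)
Total groups: 3

3


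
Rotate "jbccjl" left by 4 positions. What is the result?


Input: "jbccjl", rotate left by 4
First 4 characters: "jbcc"
Remaining characters: "jl"
Concatenate remaining + first: "jl" + "jbcc" = "jljbcc"

jljbcc


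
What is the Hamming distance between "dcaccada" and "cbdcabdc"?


Comparing "dcaccada" and "cbdcabdc" position by position:
  Position 0: 'd' vs 'c' => differ
  Position 1: 'c' vs 'b' => differ
  Position 2: 'a' vs 'd' => differ
  Position 3: 'c' vs 'c' => same
  Position 4: 'c' vs 'a' => differ
  Position 5: 'a' vs 'b' => differ
  Position 6: 'd' vs 'd' => same
  Position 7: 'a' vs 'c' => differ
Total differences (Hamming distance): 6

6


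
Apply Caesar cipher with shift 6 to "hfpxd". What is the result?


Caesar cipher: shift "hfpxd" by 6
  'h' (pos 7) + 6 = pos 13 = 'n'
  'f' (pos 5) + 6 = pos 11 = 'l'
  'p' (pos 15) + 6 = pos 21 = 'v'
  'x' (pos 23) + 6 = pos 3 = 'd'
  'd' (pos 3) + 6 = pos 9 = 'j'
Result: nlvdj

nlvdj


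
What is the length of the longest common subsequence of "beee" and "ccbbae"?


LCS of "beee" and "ccbbae"
DP table:
           c    c    b    b    a    e
      0    0    0    0    0    0    0
  b   0    0    0    1    1    1    1
  e   0    0    0    1    1    1    2
  e   0    0    0    1    1    1    2
  e   0    0    0    1    1    1    2
LCS length = dp[4][6] = 2

2


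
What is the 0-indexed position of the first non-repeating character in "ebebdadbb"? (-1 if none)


Input: ebebdadbb
Character frequencies:
  'a': 1
  'b': 4
  'd': 2
  'e': 2
Scanning left to right for freq == 1:
  Position 0 ('e'): freq=2, skip
  Position 1 ('b'): freq=4, skip
  Position 2 ('e'): freq=2, skip
  Position 3 ('b'): freq=4, skip
  Position 4 ('d'): freq=2, skip
  Position 5 ('a'): unique! => answer = 5

5


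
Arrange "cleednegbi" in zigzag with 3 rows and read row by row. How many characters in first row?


Zigzag "cleednegbi" into 3 rows:
Placing characters:
  'c' => row 0
  'l' => row 1
  'e' => row 2
  'e' => row 1
  'd' => row 0
  'n' => row 1
  'e' => row 2
  'g' => row 1
  'b' => row 0
  'i' => row 1
Rows:
  Row 0: "cdb"
  Row 1: "lengi"
  Row 2: "ee"
First row length: 3

3


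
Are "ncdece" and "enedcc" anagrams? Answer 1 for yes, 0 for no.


Strings: "ncdece", "enedcc"
Sorted first:  ccdeen
Sorted second: ccdeen
Sorted forms match => anagrams

1


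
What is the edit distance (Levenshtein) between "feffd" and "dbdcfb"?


Computing edit distance: "feffd" -> "dbdcfb"
DP table:
           d    b    d    c    f    b
      0    1    2    3    4    5    6
  f   1    1    2    3    4    4    5
  e   2    2    2    3    4    5    5
  f   3    3    3    3    4    4    5
  f   4    4    4    4    4    4    5
  d   5    4    5    4    5    5    5
Edit distance = dp[5][6] = 5

5


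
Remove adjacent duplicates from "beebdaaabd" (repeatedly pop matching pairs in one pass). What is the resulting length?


Input: beebdaaabd
Stack-based adjacent duplicate removal:
  Read 'b': push. Stack: b
  Read 'e': push. Stack: be
  Read 'e': matches stack top 'e' => pop. Stack: b
  Read 'b': matches stack top 'b' => pop. Stack: (empty)
  Read 'd': push. Stack: d
  Read 'a': push. Stack: da
  Read 'a': matches stack top 'a' => pop. Stack: d
  Read 'a': push. Stack: da
  Read 'b': push. Stack: dab
  Read 'd': push. Stack: dabd
Final stack: "dabd" (length 4)

4


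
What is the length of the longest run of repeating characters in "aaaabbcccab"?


Input: "aaaabbcccab"
Scanning for longest run:
  Position 1 ('a'): continues run of 'a', length=2
  Position 2 ('a'): continues run of 'a', length=3
  Position 3 ('a'): continues run of 'a', length=4
  Position 4 ('b'): new char, reset run to 1
  Position 5 ('b'): continues run of 'b', length=2
  Position 6 ('c'): new char, reset run to 1
  Position 7 ('c'): continues run of 'c', length=2
  Position 8 ('c'): continues run of 'c', length=3
  Position 9 ('a'): new char, reset run to 1
  Position 10 ('b'): new char, reset run to 1
Longest run: 'a' with length 4

4


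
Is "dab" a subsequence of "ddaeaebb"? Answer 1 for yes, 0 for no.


Check if "dab" is a subsequence of "ddaeaebb"
Greedy scan:
  Position 0 ('d'): matches sub[0] = 'd'
  Position 1 ('d'): no match needed
  Position 2 ('a'): matches sub[1] = 'a'
  Position 3 ('e'): no match needed
  Position 4 ('a'): no match needed
  Position 5 ('e'): no match needed
  Position 6 ('b'): matches sub[2] = 'b'
  Position 7 ('b'): no match needed
All 3 characters matched => is a subsequence

1


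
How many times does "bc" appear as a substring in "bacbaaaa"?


Searching for "bc" in "bacbaaaa"
Scanning each position:
  Position 0: "ba" => no
  Position 1: "ac" => no
  Position 2: "cb" => no
  Position 3: "ba" => no
  Position 4: "aa" => no
  Position 5: "aa" => no
  Position 6: "aa" => no
Total occurrences: 0

0


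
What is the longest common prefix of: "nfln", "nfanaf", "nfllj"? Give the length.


Words: nfln, nfanaf, nfllj
  Position 0: all 'n' => match
  Position 1: all 'f' => match
  Position 2: ('l', 'a', 'l') => mismatch, stop
LCP = "nf" (length 2)

2


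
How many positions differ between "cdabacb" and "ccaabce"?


Comparing "cdabacb" and "ccaabce" position by position:
  Position 0: 'c' vs 'c' => same
  Position 1: 'd' vs 'c' => DIFFER
  Position 2: 'a' vs 'a' => same
  Position 3: 'b' vs 'a' => DIFFER
  Position 4: 'a' vs 'b' => DIFFER
  Position 5: 'c' vs 'c' => same
  Position 6: 'b' vs 'e' => DIFFER
Positions that differ: 4

4


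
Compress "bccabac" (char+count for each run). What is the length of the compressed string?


Input: bccabac
Runs:
  'b' x 1 => "b1"
  'c' x 2 => "c2"
  'a' x 1 => "a1"
  'b' x 1 => "b1"
  'a' x 1 => "a1"
  'c' x 1 => "c1"
Compressed: "b1c2a1b1a1c1"
Compressed length: 12

12


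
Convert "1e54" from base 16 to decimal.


Input: "1e54" in base 16
Positional expansion:
  Digit '1' (value 1) x 16^3 = 4096
  Digit 'e' (value 14) x 16^2 = 3584
  Digit '5' (value 5) x 16^1 = 80
  Digit '4' (value 4) x 16^0 = 4
Sum = 7764

7764


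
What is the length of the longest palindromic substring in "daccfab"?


Input: "daccfab"
Checking substrings for palindromes:
  [2:4] "cc" (len 2) => palindrome
Longest palindromic substring: "cc" with length 2

2


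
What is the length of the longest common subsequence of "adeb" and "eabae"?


LCS of "adeb" and "eabae"
DP table:
           e    a    b    a    e
      0    0    0    0    0    0
  a   0    0    1    1    1    1
  d   0    0    1    1    1    1
  e   0    1    1    1    1    2
  b   0    1    1    2    2    2
LCS length = dp[4][5] = 2

2


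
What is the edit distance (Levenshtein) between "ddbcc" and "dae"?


Computing edit distance: "ddbcc" -> "dae"
DP table:
           d    a    e
      0    1    2    3
  d   1    0    1    2
  d   2    1    1    2
  b   3    2    2    2
  c   4    3    3    3
  c   5    4    4    4
Edit distance = dp[5][3] = 4

4


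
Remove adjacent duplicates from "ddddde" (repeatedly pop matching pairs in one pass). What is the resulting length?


Input: ddddde
Stack-based adjacent duplicate removal:
  Read 'd': push. Stack: d
  Read 'd': matches stack top 'd' => pop. Stack: (empty)
  Read 'd': push. Stack: d
  Read 'd': matches stack top 'd' => pop. Stack: (empty)
  Read 'd': push. Stack: d
  Read 'e': push. Stack: de
Final stack: "de" (length 2)

2


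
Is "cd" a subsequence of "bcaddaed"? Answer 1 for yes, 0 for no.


Check if "cd" is a subsequence of "bcaddaed"
Greedy scan:
  Position 0 ('b'): no match needed
  Position 1 ('c'): matches sub[0] = 'c'
  Position 2 ('a'): no match needed
  Position 3 ('d'): matches sub[1] = 'd'
  Position 4 ('d'): no match needed
  Position 5 ('a'): no match needed
  Position 6 ('e'): no match needed
  Position 7 ('d'): no match needed
All 2 characters matched => is a subsequence

1


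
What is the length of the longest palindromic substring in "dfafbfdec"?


Input: "dfafbfdec"
Checking substrings for palindromes:
  [1:4] "faf" (len 3) => palindrome
  [3:6] "fbf" (len 3) => palindrome
Longest palindromic substring: "faf" with length 3

3


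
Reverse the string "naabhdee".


Input: naabhdee
Reading characters right to left:
  Position 7: 'e'
  Position 6: 'e'
  Position 5: 'd'
  Position 4: 'h'
  Position 3: 'b'
  Position 2: 'a'
  Position 1: 'a'
  Position 0: 'n'
Reversed: eedhbaan

eedhbaan


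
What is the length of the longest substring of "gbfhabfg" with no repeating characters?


Input: "gbfhabfg"
Sliding window (track last position of each char):
  Position 0 ('g'): window [0,0] length 1 -- new best
  Position 1 ('b'): window [0,1] length 2 -- new best
  Position 2 ('f'): window [0,2] length 3 -- new best
  Position 3 ('h'): window [0,3] length 4 -- new best
  Position 4 ('a'): window [0,4] length 5 -- new best
  Position 5 ('b'): repeat (last at 1), move window start to 2
  Position 5 ('b'): window [2,5] length 4
  Position 6 ('f'): repeat (last at 2), move window start to 3
  Position 6 ('f'): window [3,6] length 4
  Position 7 ('g'): window [3,7] length 5
Longest substring with no repeats: "gbfha" with length 5

5


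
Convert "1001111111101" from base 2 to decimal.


Input: "1001111111101" in base 2
Positional expansion:
  Digit '1' (value 1) x 2^12 = 4096
  Digit '0' (value 0) x 2^11 = 0
  Digit '0' (value 0) x 2^10 = 0
  Digit '1' (value 1) x 2^9 = 512
  Digit '1' (value 1) x 2^8 = 256
  Digit '1' (value 1) x 2^7 = 128
  Digit '1' (value 1) x 2^6 = 64
  Digit '1' (value 1) x 2^5 = 32
  Digit '1' (value 1) x 2^4 = 16
  Digit '1' (value 1) x 2^3 = 8
  Digit '1' (value 1) x 2^2 = 4
  Digit '0' (value 0) x 2^1 = 0
  Digit '1' (value 1) x 2^0 = 1
Sum = 5117

5117


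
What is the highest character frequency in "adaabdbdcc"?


Input: adaabdbdcc
Character counts:
  'a': 3
  'b': 2
  'c': 2
  'd': 3
Maximum frequency: 3

3


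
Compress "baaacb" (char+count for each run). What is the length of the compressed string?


Input: baaacb
Runs:
  'b' x 1 => "b1"
  'a' x 3 => "a3"
  'c' x 1 => "c1"
  'b' x 1 => "b1"
Compressed: "b1a3c1b1"
Compressed length: 8

8


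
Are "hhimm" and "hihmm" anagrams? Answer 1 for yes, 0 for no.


Strings: "hhimm", "hihmm"
Sorted first:  hhimm
Sorted second: hhimm
Sorted forms match => anagrams

1


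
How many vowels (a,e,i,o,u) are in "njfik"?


Input: njfik
Checking each character:
  'n' at position 0: consonant
  'j' at position 1: consonant
  'f' at position 2: consonant
  'i' at position 3: vowel (running total: 1)
  'k' at position 4: consonant
Total vowels: 1

1


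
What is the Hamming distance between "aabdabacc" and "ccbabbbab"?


Comparing "aabdabacc" and "ccbabbbab" position by position:
  Position 0: 'a' vs 'c' => differ
  Position 1: 'a' vs 'c' => differ
  Position 2: 'b' vs 'b' => same
  Position 3: 'd' vs 'a' => differ
  Position 4: 'a' vs 'b' => differ
  Position 5: 'b' vs 'b' => same
  Position 6: 'a' vs 'b' => differ
  Position 7: 'c' vs 'a' => differ
  Position 8: 'c' vs 'b' => differ
Total differences (Hamming distance): 7

7


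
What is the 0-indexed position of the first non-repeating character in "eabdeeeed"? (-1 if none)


Input: eabdeeeed
Character frequencies:
  'a': 1
  'b': 1
  'd': 2
  'e': 5
Scanning left to right for freq == 1:
  Position 0 ('e'): freq=5, skip
  Position 1 ('a'): unique! => answer = 1

1


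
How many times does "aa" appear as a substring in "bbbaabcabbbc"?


Searching for "aa" in "bbbaabcabbbc"
Scanning each position:
  Position 0: "bb" => no
  Position 1: "bb" => no
  Position 2: "ba" => no
  Position 3: "aa" => MATCH
  Position 4: "ab" => no
  Position 5: "bc" => no
  Position 6: "ca" => no
  Position 7: "ab" => no
  Position 8: "bb" => no
  Position 9: "bb" => no
  Position 10: "bc" => no
Total occurrences: 1

1


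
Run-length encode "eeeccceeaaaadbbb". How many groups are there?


Input: eeeccceeaaaadbbb
Scanning for consecutive runs:
  Group 1: 'e' x 3 (positions 0-2)
  Group 2: 'c' x 3 (positions 3-5)
  Group 3: 'e' x 2 (positions 6-7)
  Group 4: 'a' x 4 (positions 8-11)
  Group 5: 'd' x 1 (positions 12-12)
  Group 6: 'b' x 3 (positions 13-15)
Total groups: 6

6


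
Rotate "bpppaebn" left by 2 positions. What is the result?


Input: "bpppaebn", rotate left by 2
First 2 characters: "bp"
Remaining characters: "ppaebn"
Concatenate remaining + first: "ppaebn" + "bp" = "ppaebnbp"

ppaebnbp


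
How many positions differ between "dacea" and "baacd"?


Comparing "dacea" and "baacd" position by position:
  Position 0: 'd' vs 'b' => DIFFER
  Position 1: 'a' vs 'a' => same
  Position 2: 'c' vs 'a' => DIFFER
  Position 3: 'e' vs 'c' => DIFFER
  Position 4: 'a' vs 'd' => DIFFER
Positions that differ: 4

4


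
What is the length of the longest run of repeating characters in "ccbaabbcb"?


Input: "ccbaabbcb"
Scanning for longest run:
  Position 1 ('c'): continues run of 'c', length=2
  Position 2 ('b'): new char, reset run to 1
  Position 3 ('a'): new char, reset run to 1
  Position 4 ('a'): continues run of 'a', length=2
  Position 5 ('b'): new char, reset run to 1
  Position 6 ('b'): continues run of 'b', length=2
  Position 7 ('c'): new char, reset run to 1
  Position 8 ('b'): new char, reset run to 1
Longest run: 'c' with length 2

2


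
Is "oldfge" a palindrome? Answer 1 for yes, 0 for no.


Input: oldfge
Reversed: egfdlo
  Compare pos 0 ('o') with pos 5 ('e'): MISMATCH
  Compare pos 1 ('l') with pos 4 ('g'): MISMATCH
  Compare pos 2 ('d') with pos 3 ('f'): MISMATCH
Result: not a palindrome

0


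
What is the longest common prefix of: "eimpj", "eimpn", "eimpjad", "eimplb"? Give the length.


Words: eimpj, eimpn, eimpjad, eimplb
  Position 0: all 'e' => match
  Position 1: all 'i' => match
  Position 2: all 'm' => match
  Position 3: all 'p' => match
  Position 4: ('j', 'n', 'j', 'l') => mismatch, stop
LCP = "eimp" (length 4)

4


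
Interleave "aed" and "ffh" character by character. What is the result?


Interleaving "aed" and "ffh":
  Position 0: 'a' from first, 'f' from second => "af"
  Position 1: 'e' from first, 'f' from second => "ef"
  Position 2: 'd' from first, 'h' from second => "dh"
Result: afefdh

afefdh


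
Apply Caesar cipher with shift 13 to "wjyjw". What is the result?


Caesar cipher: shift "wjyjw" by 13
  'w' (pos 22) + 13 = pos 9 = 'j'
  'j' (pos 9) + 13 = pos 22 = 'w'
  'y' (pos 24) + 13 = pos 11 = 'l'
  'j' (pos 9) + 13 = pos 22 = 'w'
  'w' (pos 22) + 13 = pos 9 = 'j'
Result: jwlwj

jwlwj


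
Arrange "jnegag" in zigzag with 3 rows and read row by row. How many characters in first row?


Zigzag "jnegag" into 3 rows:
Placing characters:
  'j' => row 0
  'n' => row 1
  'e' => row 2
  'g' => row 1
  'a' => row 0
  'g' => row 1
Rows:
  Row 0: "ja"
  Row 1: "ngg"
  Row 2: "e"
First row length: 2

2


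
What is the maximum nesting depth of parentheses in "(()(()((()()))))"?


Input: "(()(()((()()))))"
Tracking depth:
  Position 0 '(': depth becomes 1
  Position 1 '(': depth becomes 2
  Position 2 ')': depth becomes 1
  Position 3 '(': depth becomes 2
  Position 4 '(': depth becomes 3
  Position 5 ')': depth becomes 2
  Position 6 '(': depth becomes 3
  Position 7 '(': depth becomes 4
  Position 8 '(': depth becomes 5
  Position 9 ')': depth becomes 4
  Position 10 '(': depth becomes 5
  Position 11 ')': depth becomes 4
  Position 12 ')': depth becomes 3
  Position 13 ')': depth becomes 2
  Position 14 ')': depth becomes 1
  Position 15 ')': depth becomes 0
Maximum depth reached: 5

5


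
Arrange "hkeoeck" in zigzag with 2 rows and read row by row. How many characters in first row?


Zigzag "hkeoeck" into 2 rows:
Placing characters:
  'h' => row 0
  'k' => row 1
  'e' => row 0
  'o' => row 1
  'e' => row 0
  'c' => row 1
  'k' => row 0
Rows:
  Row 0: "heek"
  Row 1: "koc"
First row length: 4

4


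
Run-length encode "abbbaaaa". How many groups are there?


Input: abbbaaaa
Scanning for consecutive runs:
  Group 1: 'a' x 1 (positions 0-0)
  Group 2: 'b' x 3 (positions 1-3)
  Group 3: 'a' x 4 (positions 4-7)
Total groups: 3

3


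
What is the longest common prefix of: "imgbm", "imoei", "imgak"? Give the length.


Words: imgbm, imoei, imgak
  Position 0: all 'i' => match
  Position 1: all 'm' => match
  Position 2: ('g', 'o', 'g') => mismatch, stop
LCP = "im" (length 2)

2
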